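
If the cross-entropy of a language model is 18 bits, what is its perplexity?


Perplexity formula: PP = 2^H
H = 18
PP = 2^18
PP = 2^18 = 262144

262144


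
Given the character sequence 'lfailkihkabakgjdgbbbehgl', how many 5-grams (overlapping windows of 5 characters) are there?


String 'lfailkihkabakgjdgbbbehgl' has length L = 24.
Number of overlapping n-grams = L - n + 1
Substituting: 24 - 5 + 1 = 20

20


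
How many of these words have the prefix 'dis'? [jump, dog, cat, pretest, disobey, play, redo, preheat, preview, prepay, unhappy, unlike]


Checking each word for prefix 'dis':
  'jump' -> no (count: 0)
  'dog' -> no (count: 0)
  'cat' -> no (count: 0)
  'pretest' -> no (count: 0)
  'disobey' -> YES, starts with 'dis' (count: 1)
  'play' -> no (count: 1)
  'redo' -> no (count: 1)
  'preheat' -> no (count: 1)
  'preview' -> no (count: 1)
  'prepay' -> no (count: 1)
  'unhappy' -> no (count: 1)
  'unlike' -> no (count: 1)
Total with prefix 'dis': 1

1


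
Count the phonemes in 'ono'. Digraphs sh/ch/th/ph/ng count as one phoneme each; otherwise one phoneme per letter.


Parsing 'ono' greedily, digraphs first:
  'o' -> vowel phoneme (phonemes so far: 1)
  'n' -> consonant phoneme (phonemes so far: 2)
  'o' -> vowel phoneme (phonemes so far: 3)
Total phonemes: 3

3


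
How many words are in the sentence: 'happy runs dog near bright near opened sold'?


Counting words by splitting on spaces:
  Word 1: 'happy'
  Word 2: 'runs'
  Word 3: 'dog'
  Word 4: 'near'
  Word 5: 'bright'
  Word 6: 'near'
  Word 7: 'opened'
  Word 8: 'sold'
Total words: 8

8


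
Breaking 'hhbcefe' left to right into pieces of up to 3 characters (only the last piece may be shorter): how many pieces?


'hhbcefe' has 7 characters.
Chunking with max size 3:
  Chunk 1: 'hhb' (positions 0-2)
  Chunk 2: 'cef' (positions 3-5)
  Chunk 3: 'e' (positions 6-6)
Total chunks: ceil(7 / 3) = 3

3


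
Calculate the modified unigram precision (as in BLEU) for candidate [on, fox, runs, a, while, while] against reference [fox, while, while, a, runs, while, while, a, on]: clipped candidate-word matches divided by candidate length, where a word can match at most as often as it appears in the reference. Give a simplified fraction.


Reference word counts: {'a': 2, 'fox': 1, 'on': 1, 'runs': 1, 'while': 4}
Checking each candidate word (with clipping):
  'on' -> in reference (ref count 1, used 1/1) -> match (matches: 1)
  'fox' -> in reference (ref count 1, used 1/1) -> match (matches: 2)
  'runs' -> in reference (ref count 1, used 1/1) -> match (matches: 3)
  'a' -> in reference (ref count 2, used 1/2) -> match (matches: 4)
  'while' -> in reference (ref count 4, used 1/4) -> match (matches: 5)
  'while' -> in reference (ref count 4, used 2/4) -> match (matches: 6)
Clipped matches: 6, Candidate length: 6
Precision = 6/6 = 1

1


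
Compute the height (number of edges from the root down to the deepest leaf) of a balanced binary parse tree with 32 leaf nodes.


In a balanced binary tree with n leaves the deepest leaf is ceil(log2(n)) edges below the root.
log2(32) = 5.0000
ceil(5.0000) = 5
height (edges) = 5

5


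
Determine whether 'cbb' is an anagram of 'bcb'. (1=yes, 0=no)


Sort characters of 'cbb': 'bbc'
Sort characters of 'bcb': 'bbc'
Sorted forms match -> they ARE anagrams
Result: 1

1


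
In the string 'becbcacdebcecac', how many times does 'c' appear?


Scanning 'becbcacdebcecac' for 'c':
  Position 2: 'c' -> MATCH (count: 1)
  Position 4: 'c' -> MATCH (count: 2)
  Position 6: 'c' -> MATCH (count: 3)
  Position 10: 'c' -> MATCH (count: 4)
  Position 12: 'c' -> MATCH (count: 5)
  Position 14: 'c' -> MATCH (count: 6)
Total occurrences of 'c': 6

6


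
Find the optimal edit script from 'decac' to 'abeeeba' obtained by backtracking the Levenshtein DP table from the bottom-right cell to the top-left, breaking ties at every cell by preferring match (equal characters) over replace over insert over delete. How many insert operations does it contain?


Edit distance = 6. Backtracking from cell (5, 7) with preference match > replace > insert > delete,
then listing the resulting alignment 'decac' -> 'abeeeba' left to right:
  Step 1: insert 'a' [insertion #1]
  Step 2: insert 'b' [insertion #2]
  Step 3: replace d->e
  Step 4: keep 'e'
  Step 5: replace c->e
  Step 6: replace a->b
  Step 7: replace c->a
Total insertions: 2

2


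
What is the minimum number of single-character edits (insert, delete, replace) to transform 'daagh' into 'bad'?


Building DP table for s1='daagh' (len 5) and s2='bad' (len 3):
       b  a  d
    0  1  2  3
  d 1  1  2  2
  a 2  2  1  2
  a 3  3  2  2
  g 4  4  3  3
  h 5  5  4  4
Edit distance = dp[5][3] = 4

4


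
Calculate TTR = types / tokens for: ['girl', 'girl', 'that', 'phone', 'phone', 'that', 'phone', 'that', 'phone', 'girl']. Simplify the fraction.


Tokens: 10
Unique types: ('girl', 'phone', 'that') = 3
TTR = 3/10
Already in lowest terms.

3/10


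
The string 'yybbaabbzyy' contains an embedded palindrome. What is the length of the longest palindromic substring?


Scanning 'yybbaabbzyy' for palindromic substrings.
Substring at positions 2-7: 'bbaabb'.
Check: reverse('bbaabb') = 'bbaabb' -> palindrome confirmed.
Neighbouring characters ('y' / 'z') break symmetry, so it cannot extend further.
No longer palindromic substring exists; longest length = 6

6


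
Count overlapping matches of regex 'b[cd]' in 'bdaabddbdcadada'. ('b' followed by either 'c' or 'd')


Pattern: b[cd] means 'b' followed by either 'c' or 'd'.
Scanning 'bdaabddbdcadada' position-by-position:
  Pos 0: window 'bd' -> MATCH
  Pos 1: window 'da' -> no
  Pos 2: window 'aa' -> no
  Pos 3: window 'ab' -> no
  Pos 4: window 'bd' -> MATCH
  Pos 5: window 'dd' -> no
  Pos 6: window 'db' -> no
  Pos 7: window 'bd' -> MATCH
  Pos 8: window 'dc' -> no
  Pos 9: window 'ca' -> no
  Pos 10: window 'ad' -> no
  Pos 11: window 'da' -> no
  Pos 12: window 'ad' -> no
  Pos 13: window 'da' -> no
  Pos 14: window 'a' -> no
Total matches: 3

3


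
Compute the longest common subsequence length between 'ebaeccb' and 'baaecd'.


DP table for LCS of 'ebaeccb' and 'baaecd':
       b  a  a  e  c  d
    0  0  0  0  0  0  0
  e 0  0  0  0  1  1  1
  b 0  1  1  1  1  1  1
  a 0  1  2  2  2  2  2
  e 0  1  2  2  3  3  3
  c 0  1  2  2  3  4  4
  c 0  1  2  2  3  4  4
  b 0  1  2  2  3  4  4
LCS: 'baec'
LCS length = 4

4


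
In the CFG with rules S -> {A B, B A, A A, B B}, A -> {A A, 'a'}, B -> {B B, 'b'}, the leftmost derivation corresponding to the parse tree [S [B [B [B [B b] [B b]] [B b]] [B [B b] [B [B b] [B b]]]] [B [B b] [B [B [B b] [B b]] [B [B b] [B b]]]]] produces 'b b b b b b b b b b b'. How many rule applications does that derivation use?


Every bracketed nonterminal node [X ...] in the tree is produced by exactly one rule application.
Reading the tree off as a leftmost derivation:
  Step 1: S  =>  B B   (applied S -> B B)
  Step 2: B B  =>  B B B   (applied B -> B B)
  Step 3: B B B  =>  B B B B   (applied B -> B B)
  Step 4: B B B B  =>  B B B B B   (applied B -> B B)
  Step 5: B B B B B  =>  b B B B B   (applied B -> b)
  Step 6: b B B B B  =>  b b B B B   (applied B -> b)
  Step 7: b b B B B  =>  b b b B B   (applied B -> b)
  Step 8: b b b B B  =>  b b b B B B   (applied B -> B B)
  Step 9: b b b B B B  =>  b b b b B B   (applied B -> b)
  Step 10: b b b b B B  =>  b b b b B B B   (applied B -> B B)
  Step 11: b b b b B B B  =>  b b b b b B B   (applied B -> b)
  Step 12: b b b b b B B  =>  b b b b b b B   (applied B -> b)
  Step 13: b b b b b b B  =>  b b b b b b B B   (applied B -> B B)
  Step 14: b b b b b b B B  =>  b b b b b b b B   (applied B -> b)
  Step 15: b b b b b b b B  =>  b b b b b b b B B   (applied B -> B B)
  Step 16: b b b b b b b B B  =>  b b b b b b b B B B   (applied B -> B B)
  Step 17: b b b b b b b B B B  =>  b b b b b b b b B B   (applied B -> b)
  Step 18: b b b b b b b b B B  =>  b b b b b b b b b B   (applied B -> b)
  Step 19: b b b b b b b b b B  =>  b b b b b b b b b B B   (applied B -> B B)
  Step 20: b b b b b b b b b B B  =>  b b b b b b b b b b B   (applied B -> b)
  Step 21: b b b b b b b b b b B  =>  b b b b b b b b b b b   (applied B -> b)
Final yield: b b b b b b b b b b b
Total rewrite steps: 21

21


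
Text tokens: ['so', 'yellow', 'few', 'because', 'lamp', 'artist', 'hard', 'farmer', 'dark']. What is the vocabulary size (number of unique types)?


Listing all tokens and tracking unique types:
  Token 1: 'so' -> NEW (unique so far: 1)
  Token 2: 'yellow' -> NEW (unique so far: 2)
  Token 3: 'few' -> NEW (unique so far: 3)
  Token 4: 'because' -> NEW (unique so far: 4)
  Token 5: 'lamp' -> NEW (unique so far: 5)
  Token 6: 'artist' -> NEW (unique so far: 6)
  Token 7: 'hard' -> NEW (unique so far: 7)
  Token 8: 'farmer' -> NEW (unique so far: 8)
  Token 9: 'dark' -> NEW (unique so far: 9)
Unique types: ('artist', 'because', 'dark', 'farmer', 'few', 'hard', 'lamp', 'so', 'yellow')
Vocabulary size: 9

9


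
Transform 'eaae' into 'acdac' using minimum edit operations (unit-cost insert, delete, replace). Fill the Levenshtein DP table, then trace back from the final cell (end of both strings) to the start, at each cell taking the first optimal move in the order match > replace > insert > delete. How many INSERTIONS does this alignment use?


Edit distance = 4. Backtracking from cell (4, 5) with preference match > replace > insert > delete,
then listing the resulting alignment 'eaae' -> 'acdac' left to right:
  Step 1: insert 'a' [insertion #1]
  Step 2: replace e->c
  Step 3: replace a->d
  Step 4: keep 'a'
  Step 5: replace e->c
Total insertions: 1

1


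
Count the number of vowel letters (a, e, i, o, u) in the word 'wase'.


Scanning each character of 'wase':
  Position 1: 'w' -> consonant (running count: 0)
  Position 2: 'a' -> vowel (running count: 1)
  Position 3: 's' -> consonant (running count: 1)
  Position 4: 'e' -> vowel (running count: 2)
Total vowels: 2

2


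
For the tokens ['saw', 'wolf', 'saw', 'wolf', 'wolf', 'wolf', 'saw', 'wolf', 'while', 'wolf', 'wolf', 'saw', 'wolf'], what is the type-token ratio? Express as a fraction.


Tokens: 13
Unique types: ('saw', 'while', 'wolf') = 3
TTR = 3/13
Already in lowest terms.

3/13


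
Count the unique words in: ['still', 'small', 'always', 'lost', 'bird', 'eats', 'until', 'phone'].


Listing all tokens and tracking unique types:
  Token 1: 'still' -> NEW (unique so far: 1)
  Token 2: 'small' -> NEW (unique so far: 2)
  Token 3: 'always' -> NEW (unique so far: 3)
  Token 4: 'lost' -> NEW (unique so far: 4)
  Token 5: 'bird' -> NEW (unique so far: 5)
  Token 6: 'eats' -> NEW (unique so far: 6)
  Token 7: 'until' -> NEW (unique so far: 7)
  Token 8: 'phone' -> NEW (unique so far: 8)
Unique types: ('always', 'bird', 'eats', 'lost', 'phone', 'small', 'still', 'until')
Vocabulary size: 8

8


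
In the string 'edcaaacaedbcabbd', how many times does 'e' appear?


Scanning 'edcaaacaedbcabbd' for 'e':
  Position 0: 'e' -> MATCH (count: 1)
  Position 8: 'e' -> MATCH (count: 2)
Total occurrences of 'e': 2

2


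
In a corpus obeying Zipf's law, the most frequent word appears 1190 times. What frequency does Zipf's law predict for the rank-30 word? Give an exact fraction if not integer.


Zipf's law: freq(rank) = f1 / rank
f1 = 1190, rank = 30
freq = 1190 / 30
GCD(1190, 30) = 10
Simplified: 119/3

119/3


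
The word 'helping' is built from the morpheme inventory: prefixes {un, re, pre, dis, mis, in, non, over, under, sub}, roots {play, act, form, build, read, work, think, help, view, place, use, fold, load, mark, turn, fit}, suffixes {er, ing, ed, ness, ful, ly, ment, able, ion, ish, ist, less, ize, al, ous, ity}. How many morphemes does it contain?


Segmenting 'helping' against the inventory:
  'help' -> root (morpheme 1)
  'ing' -> suffix (morpheme 2)
Total morphemes: 2

2


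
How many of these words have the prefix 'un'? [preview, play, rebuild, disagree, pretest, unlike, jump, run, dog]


Checking each word for prefix 'un':
  'preview' -> no (count: 0)
  'play' -> no (count: 0)
  'rebuild' -> no (count: 0)
  'disagree' -> no (count: 0)
  'pretest' -> no (count: 0)
  'unlike' -> YES, starts with 'un' (count: 1)
  'jump' -> no (count: 1)
  'run' -> no (count: 1)
  'dog' -> no (count: 1)
Total with prefix 'un': 1

1


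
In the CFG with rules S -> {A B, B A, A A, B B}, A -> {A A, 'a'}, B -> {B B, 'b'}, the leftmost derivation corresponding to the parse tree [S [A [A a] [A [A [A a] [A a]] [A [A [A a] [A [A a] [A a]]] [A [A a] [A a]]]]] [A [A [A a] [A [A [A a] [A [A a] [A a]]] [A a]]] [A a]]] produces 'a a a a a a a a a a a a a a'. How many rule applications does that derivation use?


Every bracketed nonterminal node [X ...] in the tree is produced by exactly one rule application.
Reading the tree off as a leftmost derivation:
  Step 1: S  =>  A A   (applied S -> A A)
  Step 2: A A  =>  A A A   (applied A -> A A)
  Step 3: A A A  =>  a A A   (applied A -> a)
  Step 4: a A A  =>  a A A A   (applied A -> A A)
  Step 5: a A A A  =>  a A A A A   (applied A -> A A)
  Step 6: a A A A A  =>  a a A A A   (applied A -> a)
  Step 7: a a A A A  =>  a a a A A   (applied A -> a)
  Step 8: a a a A A  =>  a a a A A A   (applied A -> A A)
  Step 9: a a a A A A  =>  a a a A A A A   (applied A -> A A)
  Step 10: a a a A A A A  =>  a a a a A A A   (applied A -> a)
  Step 11: a a a a A A A  =>  a a a a A A A A   (applied A -> A A)
  Step 12: a a a a A A A A  =>  a a a a a A A A   (applied A -> a)
  Step 13: a a a a a A A A  =>  a a a a a a A A   (applied A -> a)
  Step 14: a a a a a a A A  =>  a a a a a a A A A   (applied A -> A A)
  Step 15: a a a a a a A A A  =>  a a a a a a a A A   (applied A -> a)
  Step 16: a a a a a a a A A  =>  a a a a a a a a A   (applied A -> a)
  Step 17: a a a a a a a a A  =>  a a a a a a a a A A   (applied A -> A A)
  Step 18: a a a a a a a a A A  =>  a a a a a a a a A A A   (applied A -> A A)
  Step 19: a a a a a a a a A A A  =>  a a a a a a a a a A A   (applied A -> a)
  Step 20: a a a a a a a a a A A  =>  a a a a a a a a a A A A   (applied A -> A A)
  Step 21: a a a a a a a a a A A A  =>  a a a a a a a a a A A A A   (applied A -> A A)
  Step 22: a a a a a a a a a A A A A  =>  a a a a a a a a a a A A A   (applied A -> a)
  Step 23: a a a a a a a a a a A A A  =>  a a a a a a a a a a A A A A   (applied A -> A A)
  Step 24: a a a a a a a a a a A A A A  =>  a a a a a a a a a a a A A A   (applied A -> a)
  Step 25: a a a a a a a a a a a A A A  =>  a a a a a a a a a a a a A A   (applied A -> a)
  Step 26: a a a a a a a a a a a a A A  =>  a a a a a a a a a a a a a A   (applied A -> a)
  Step 27: a a a a a a a a a a a a a A  =>  a a a a a a a a a a a a a a   (applied A -> a)
Final yield: a a a a a a a a a a a a a a
Total rewrite steps: 27

27


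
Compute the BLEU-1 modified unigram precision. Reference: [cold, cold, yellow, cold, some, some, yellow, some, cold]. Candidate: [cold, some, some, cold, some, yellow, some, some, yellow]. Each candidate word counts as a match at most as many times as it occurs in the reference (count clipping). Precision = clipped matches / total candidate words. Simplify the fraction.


Reference word counts: {'cold': 4, 'some': 3, 'yellow': 2}
Checking each candidate word (with clipping):
  'cold' -> in reference (ref count 4, used 1/4) -> match (matches: 1)
  'some' -> in reference (ref count 3, used 1/3) -> match (matches: 2)
  'some' -> in reference (ref count 3, used 2/3) -> match (matches: 3)
  'cold' -> in reference (ref count 4, used 2/4) -> match (matches: 4)
  'some' -> in reference (ref count 3, used 3/3) -> match (matches: 5)
  'yellow' -> in reference (ref count 2, used 1/2) -> match (matches: 6)
  'some' -> ref count 3 already used up (3/3) -> clipped, no match (matches: 6)
  'some' -> ref count 3 already used up (3/3) -> clipped, no match (matches: 6)
  'yellow' -> in reference (ref count 2, used 2/2) -> match (matches: 7)
Clipped matches: 7, Candidate length: 9
Precision = 7/9

7/9


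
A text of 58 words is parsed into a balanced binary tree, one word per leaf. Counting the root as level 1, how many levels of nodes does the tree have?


In a balanced binary tree with n leaves the deepest leaf is ceil(log2(n)) edges below the root,
so counting node levels inclusive of root and leaves gives ceil(log2(n)) + 1 levels.
log2(58) = 5.8580
ceil(5.8580) = 6
levels = 6 + 1 = 7

7


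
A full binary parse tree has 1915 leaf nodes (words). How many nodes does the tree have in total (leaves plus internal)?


Leaf nodes (terminals): 1915
Internal nodes = n - 1 = 1915 - 1 = 1914
Total = leaves + internal = 1915 + 1914 = 3829

3829


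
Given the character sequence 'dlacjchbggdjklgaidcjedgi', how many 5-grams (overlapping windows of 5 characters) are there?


String 'dlacjchbggdjklgaidcjedgi' has length L = 24.
Number of overlapping n-grams = L - n + 1
Substituting: 24 - 5 + 1 = 20

20


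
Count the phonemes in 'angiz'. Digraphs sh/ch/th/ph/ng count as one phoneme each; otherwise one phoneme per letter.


Parsing 'angiz' greedily, digraphs first:
  'a' -> vowel phoneme (phonemes so far: 1)
  'ng' -> digraph (1 consonant phoneme) (phonemes so far: 2)
  'i' -> vowel phoneme (phonemes so far: 3)
  'z' -> consonant phoneme (phonemes so far: 4)
Total phonemes: 4

4


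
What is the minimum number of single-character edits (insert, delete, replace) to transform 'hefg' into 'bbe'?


Building DP table for s1='hefg' (len 4) and s2='bbe' (len 3):
       b  b  e
    0  1  2  3
  h 1  1  2  3
  e 2  2  2  2
  f 3  3  3  3
  g 4  4  4  4
Edit distance = dp[4][3] = 4

4


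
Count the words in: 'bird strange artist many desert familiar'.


Counting words by splitting on spaces:
  Word 1: 'bird'
  Word 2: 'strange'
  Word 3: 'artist'
  Word 4: 'many'
  Word 5: 'desert'
  Word 6: 'familiar'
Total words: 6

6


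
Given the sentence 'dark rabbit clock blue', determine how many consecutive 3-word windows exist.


Word trigrams from [4] words:
  Trigram 1: (dark rabbit clock)
  Trigram 2: (rabbit clock blue)
Total word trigrams: 4 - 2 = 2

2


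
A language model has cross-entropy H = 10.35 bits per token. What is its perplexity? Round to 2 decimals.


Perplexity formula: PP = 2^H
H = 10.35
PP = 2^10.35
Decompose: 2^10.35 = 2^10 * 2^0.35
2^10 = 1024, 2^0.35 ~ 1.2745606
PP ~ 1024 * 1.2745606 = 1305.1500544
Rounded to 2 decimals: 1305.15

1305.15


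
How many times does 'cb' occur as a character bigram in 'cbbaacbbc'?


Scanning 'cbbaacbbc' for bigram 'cb':
  Position 0: 'cb' -> MATCH
  Position 1: 'bb' -> no
  Position 2: 'ba' -> no
  Position 3: 'aa' -> no
  Position 4: 'ac' -> no
  Position 5: 'cb' -> MATCH
  Position 6: 'bb' -> no
  Position 7: 'bc' -> no
Total matches: 2

2


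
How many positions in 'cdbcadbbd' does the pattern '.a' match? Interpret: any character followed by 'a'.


Pattern: .a means any character followed by 'a'.
Scanning 'cdbcadbbd' position-by-position:
  Pos 0: window 'cd' -> no
  Pos 1: window 'db' -> no
  Pos 2: window 'bc' -> no
  Pos 3: window 'ca' -> MATCH
  Pos 4: window 'ad' -> no
  Pos 5: window 'db' -> no
  Pos 6: window 'bb' -> no
  Pos 7: window 'bd' -> no
  Pos 8: window 'd' -> no
Total matches: 1

1


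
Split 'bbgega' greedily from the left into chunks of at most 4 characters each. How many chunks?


'bbgega' has 6 characters.
Chunking with max size 4:
  Chunk 1: 'bbge' (positions 0-3)
  Chunk 2: 'ga' (positions 4-5)
Total chunks: ceil(6 / 4) = 2

2


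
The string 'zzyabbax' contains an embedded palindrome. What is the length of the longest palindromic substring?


Scanning 'zzyabbax' for palindromic substrings.
Substring at positions 3-6: 'abba'.
Check: reverse('abba') = 'abba' -> palindrome confirmed.
Neighbouring characters ('y' / 'x') break symmetry, so it cannot extend further.
No longer palindromic substring exists; longest length = 4

4


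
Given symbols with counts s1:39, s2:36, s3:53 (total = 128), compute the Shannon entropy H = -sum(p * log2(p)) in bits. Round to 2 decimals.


Computing entropy H = -sum(p_i * log2(p_i)):
  s1: p = 39/128 = 0.3047, -p*log2(p) = 0.5224
  s2: p = 36/128 = 0.2812, -p*log2(p) = 0.5147
  s3: p = 53/128 = 0.4141, -p*log2(p) = 0.5267
H = sum of terms = 1.5638
Rounded to 2 decimals: 1.56

1.56


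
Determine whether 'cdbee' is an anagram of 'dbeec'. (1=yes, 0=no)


Sort characters of 'cdbee': 'bcdee'
Sort characters of 'dbeec': 'bcdee'
Sorted forms match -> they ARE anagrams
Result: 1

1


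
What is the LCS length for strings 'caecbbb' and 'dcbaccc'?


DP table for LCS of 'caecbbb' and 'dcbaccc':
       d  c  b  a  c  c  c
    0  0  0  0  0  0  0  0
  c 0  0  1  1  1  1  1  1
  a 0  0  1  1  2  2  2  2
  e 0  0  1  1  2  2  2  2
  c 0  0  1  1  2  3  3  3
  b 0  0  1  2  2  3  3  3
  b 0  0  1  2  2  3  3  3
  b 0  0  1  2  2  3  3  3
LCS: 'cac'
LCS length = 3

3


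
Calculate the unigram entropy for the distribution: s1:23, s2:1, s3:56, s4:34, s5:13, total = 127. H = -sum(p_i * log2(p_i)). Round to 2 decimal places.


Computing entropy H = -sum(p_i * log2(p_i)):
  s1: p = 23/127 = 0.1811, -p*log2(p) = 0.4464
  s2: p = 1/127 = 0.0079, -p*log2(p) = 0.0550
  s3: p = 56/127 = 0.4409, -p*log2(p) = 0.5209
  s4: p = 34/127 = 0.2677, -p*log2(p) = 0.5090
  s5: p = 13/127 = 0.1024, -p*log2(p) = 0.3366
H = sum of terms = 1.8679
Rounded to 2 decimals: 1.87

1.87


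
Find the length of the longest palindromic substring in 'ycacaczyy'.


Scanning 'ycacaczyy' for palindromic substrings.
Substring at positions 1-5: 'cacac'.
Check: reverse('cacac') = 'cacac' -> palindrome confirmed.
Neighbouring characters ('y' / 'z') break symmetry, so it cannot extend further.
No longer palindromic substring exists; longest length = 5

5


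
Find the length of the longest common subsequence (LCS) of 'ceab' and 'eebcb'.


DP table for LCS of 'ceab' and 'eebcb':
       e  e  b  c  b
    0  0  0  0  0  0
  c 0  0  0  0  1  1
  e 0  1  1  1  1  1
  a 0  1  1  1  1  1
  b 0  1  1  2  2  2
LCS: 'cb'
LCS length = 2

2


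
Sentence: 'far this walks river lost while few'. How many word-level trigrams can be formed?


Word trigrams from [7] words:
  Trigram 1: (far this walks)
  Trigram 2: (this walks river)
  Trigram 3: (walks river lost)
  Trigram 4: (river lost while)
  Trigram 5: (lost while few)
Total word trigrams: 7 - 2 = 5

5


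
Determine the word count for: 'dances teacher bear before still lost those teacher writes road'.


Counting words by splitting on spaces:
  Word 1: 'dances'
  Word 2: 'teacher'
  Word 3: 'bear'
  Word 4: 'before'
  Word 5: 'still'
  Word 6: 'lost'
  Word 7: 'those'
  Word 8: 'teacher'
  Word 9: 'writes'
  Word 10: 'road'
Total words: 10

10


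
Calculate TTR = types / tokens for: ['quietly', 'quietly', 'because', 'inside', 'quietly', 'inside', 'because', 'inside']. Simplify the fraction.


Tokens: 8
Unique types: ('because', 'inside', 'quietly') = 3
TTR = 3/8
Already in lowest terms.

3/8


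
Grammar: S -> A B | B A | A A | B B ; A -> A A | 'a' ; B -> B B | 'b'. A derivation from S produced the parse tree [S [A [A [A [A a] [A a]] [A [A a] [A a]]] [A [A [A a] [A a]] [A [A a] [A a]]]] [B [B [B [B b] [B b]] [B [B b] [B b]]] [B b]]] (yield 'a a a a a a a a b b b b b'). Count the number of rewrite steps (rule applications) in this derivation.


Every bracketed nonterminal node [X ...] in the tree is produced by exactly one rule application.
Reading the tree off as a leftmost derivation:
  Step 1: S  =>  A B   (applied S -> A B)
  Step 2: A B  =>  A A B   (applied A -> A A)
  Step 3: A A B  =>  A A A B   (applied A -> A A)
  Step 4: A A A B  =>  A A A A B   (applied A -> A A)
  Step 5: A A A A B  =>  a A A A B   (applied A -> a)
  Step 6: a A A A B  =>  a a A A B   (applied A -> a)
  Step 7: a a A A B  =>  a a A A A B   (applied A -> A A)
  Step 8: a a A A A B  =>  a a a A A B   (applied A -> a)
  Step 9: a a a A A B  =>  a a a a A B   (applied A -> a)
  Step 10: a a a a A B  =>  a a a a A A B   (applied A -> A A)
  Step 11: a a a a A A B  =>  a a a a A A A B   (applied A -> A A)
  Step 12: a a a a A A A B  =>  a a a a a A A B   (applied A -> a)
  Step 13: a a a a a A A B  =>  a a a a a a A B   (applied A -> a)
  Step 14: a a a a a a A B  =>  a a a a a a A A B   (applied A -> A A)
  Step 15: a a a a a a A A B  =>  a a a a a a a A B   (applied A -> a)
  Step 16: a a a a a a a A B  =>  a a a a a a a a B   (applied A -> a)
  Step 17: a a a a a a a a B  =>  a a a a a a a a B B   (applied B -> B B)
  Step 18: a a a a a a a a B B  =>  a a a a a a a a B B B   (applied B -> B B)
  Step 19: a a a a a a a a B B B  =>  a a a a a a a a B B B B   (applied B -> B B)
  Step 20: a a a a a a a a B B B B  =>  a a a a a a a a b B B B   (applied B -> b)
  Step 21: a a a a a a a a b B B B  =>  a a a a a a a a b b B B   (applied B -> b)
  Step 22: a a a a a a a a b b B B  =>  a a a a a a a a b b B B B   (applied B -> B B)
  Step 23: a a a a a a a a b b B B B  =>  a a a a a a a a b b b B B   (applied B -> b)
  Step 24: a a a a a a a a b b b B B  =>  a a a a a a a a b b b b B   (applied B -> b)
  Step 25: a a a a a a a a b b b b B  =>  a a a a a a a a b b b b b   (applied B -> b)
Final yield: a a a a a a a a b b b b b
Total rewrite steps: 25

25


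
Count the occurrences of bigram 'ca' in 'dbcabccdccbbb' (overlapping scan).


Scanning 'dbcabccdccbbb' for bigram 'ca':
  Position 0: 'db' -> no
  Position 1: 'bc' -> no
  Position 2: 'ca' -> MATCH
  Position 3: 'ab' -> no
  Position 4: 'bc' -> no
  Position 5: 'cc' -> no
  Position 6: 'cd' -> no
  Position 7: 'dc' -> no
  Position 8: 'cc' -> no
  Position 9: 'cb' -> no
  Position 10: 'bb' -> no
  Position 11: 'bb' -> no
Total matches: 1

1


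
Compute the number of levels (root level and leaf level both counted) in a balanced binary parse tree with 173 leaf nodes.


In a balanced binary tree with n leaves the deepest leaf is ceil(log2(n)) edges below the root,
so counting node levels inclusive of root and leaves gives ceil(log2(n)) + 1 levels.
log2(173) = 7.4346
ceil(7.4346) = 8
levels = 8 + 1 = 9

9


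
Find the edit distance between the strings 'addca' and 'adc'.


Building DP table for s1='addca' (len 5) and s2='adc' (len 3):
       a  d  c
    0  1  2  3
  a 1  0  1  2
  d 2  1  0  1
  d 3  2  1  1
  c 4  3  2  1
  a 5  4  3  2
Edit distance = dp[5][3] = 2

2


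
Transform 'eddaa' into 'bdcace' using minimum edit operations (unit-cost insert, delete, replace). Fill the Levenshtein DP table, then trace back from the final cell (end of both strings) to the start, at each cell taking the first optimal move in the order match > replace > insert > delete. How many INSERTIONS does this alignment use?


Edit distance = 4. Backtracking from cell (5, 6) with preference match > replace > insert > delete,
then listing the resulting alignment 'eddaa' -> 'bdcace' left to right:
  Step 1: replace e->b
  Step 2: keep 'd'
  Step 3: replace d->c
  Step 4: keep 'a'
  Step 5: insert 'c' [insertion #1]
  Step 6: replace a->e
Total insertions: 1

1


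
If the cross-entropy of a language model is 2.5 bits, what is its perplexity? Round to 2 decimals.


Perplexity formula: PP = 2^H
H = 2.5
PP = 2^2.5
Decompose: 2^2.5 = 2^2 * 2^0.5 = 2^2 * sqrt(2)
2^2 = 4, sqrt(2) ~ 1.4142136
PP ~ 4 * 1.4142136 = 5.6568544
Rounded to 2 decimals: 5.66

5.66


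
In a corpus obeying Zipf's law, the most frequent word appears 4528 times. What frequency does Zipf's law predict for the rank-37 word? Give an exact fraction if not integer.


Zipf's law: freq(rank) = f1 / rank
f1 = 4528, rank = 37
freq = 4528 / 37
GCD(4528, 37) = 1
Simplified: 4528/37

4528/37


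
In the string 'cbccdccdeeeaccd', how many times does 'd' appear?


Scanning 'cbccdccdeeeaccd' for 'd':
  Position 4: 'd' -> MATCH (count: 1)
  Position 7: 'd' -> MATCH (count: 2)
  Position 14: 'd' -> MATCH (count: 3)
Total occurrences of 'd': 3

3


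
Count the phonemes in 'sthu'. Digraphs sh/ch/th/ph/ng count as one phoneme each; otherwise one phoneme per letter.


Parsing 'sthu' greedily, digraphs first:
  's' -> consonant phoneme (phonemes so far: 1)
  'th' -> digraph (1 consonant phoneme) (phonemes so far: 2)
  'u' -> vowel phoneme (phonemes so far: 3)
Total phonemes: 3

3


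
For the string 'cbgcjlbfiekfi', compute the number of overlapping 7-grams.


String 'cbgcjlbfiekfi' has length L = 13.
Number of overlapping n-grams = L - n + 1
Substituting: 13 - 7 + 1 = 7

7


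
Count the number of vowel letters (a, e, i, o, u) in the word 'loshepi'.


Scanning each character of 'loshepi':
  Position 1: 'l' -> consonant (running count: 0)
  Position 2: 'o' -> vowel (running count: 1)
  Position 3: 's' -> consonant (running count: 1)
  Position 4: 'h' -> consonant (running count: 1)
  Position 5: 'e' -> vowel (running count: 2)
  Position 6: 'p' -> consonant (running count: 2)
  Position 7: 'i' -> vowel (running count: 3)
Total vowels: 3

3


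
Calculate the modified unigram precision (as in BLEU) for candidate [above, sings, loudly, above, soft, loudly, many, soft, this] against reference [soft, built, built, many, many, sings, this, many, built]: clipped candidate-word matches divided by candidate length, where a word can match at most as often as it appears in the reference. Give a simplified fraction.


Reference word counts: {'built': 3, 'many': 3, 'sings': 1, 'soft': 1, 'this': 1}
Checking each candidate word (with clipping):
  'above' -> not in reference -> no match (matches: 0)
  'sings' -> in reference (ref count 1, used 1/1) -> match (matches: 1)
  'loudly' -> not in reference -> no match (matches: 1)
  'above' -> not in reference -> no match (matches: 1)
  'soft' -> in reference (ref count 1, used 1/1) -> match (matches: 2)
  'loudly' -> not in reference -> no match (matches: 2)
  'many' -> in reference (ref count 3, used 1/3) -> match (matches: 3)
  'soft' -> ref count 1 already used up (1/1) -> clipped, no match (matches: 3)
  'this' -> in reference (ref count 1, used 1/1) -> match (matches: 4)
Clipped matches: 4, Candidate length: 9
Precision = 4/9

4/9


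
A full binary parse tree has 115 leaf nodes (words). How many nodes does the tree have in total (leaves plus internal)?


Leaf nodes (terminals): 115
Internal nodes = n - 1 = 115 - 1 = 114
Total = leaves + internal = 115 + 114 = 229

229


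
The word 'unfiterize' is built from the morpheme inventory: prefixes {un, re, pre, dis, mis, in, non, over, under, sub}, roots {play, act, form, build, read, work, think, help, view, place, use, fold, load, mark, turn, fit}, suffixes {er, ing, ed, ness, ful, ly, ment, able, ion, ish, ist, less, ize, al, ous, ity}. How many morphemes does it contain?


Segmenting 'unfiterize' against the inventory:
  'un' -> prefix (morpheme 1)
  'fit' -> root (morpheme 2)
  'er' -> suffix (morpheme 3)
  'ize' -> suffix (morpheme 4)
Total morphemes: 4

4


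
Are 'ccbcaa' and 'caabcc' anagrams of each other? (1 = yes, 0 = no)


Sort characters of 'ccbcaa': 'aabccc'
Sort characters of 'caabcc': 'aabccc'
Sorted forms match -> they ARE anagrams
Result: 1

1


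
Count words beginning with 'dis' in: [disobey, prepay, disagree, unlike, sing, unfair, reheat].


Checking each word for prefix 'dis':
  'disobey' -> YES, starts with 'dis' (count: 1)
  'prepay' -> no (count: 1)
  'disagree' -> YES, starts with 'dis' (count: 2)
  'unlike' -> no (count: 2)
  'sing' -> no (count: 2)
  'unfair' -> no (count: 2)
  'reheat' -> no (count: 2)
Total with prefix 'dis': 2

2


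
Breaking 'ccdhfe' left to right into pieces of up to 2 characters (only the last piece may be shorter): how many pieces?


'ccdhfe' has 6 characters.
Chunking with max size 2:
  Chunk 1: 'cc' (positions 0-1)
  Chunk 2: 'dh' (positions 2-3)
  Chunk 3: 'fe' (positions 4-5)
Total chunks: ceil(6 / 2) = 3

3


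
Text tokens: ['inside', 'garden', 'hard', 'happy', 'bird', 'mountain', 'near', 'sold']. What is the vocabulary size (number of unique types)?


Listing all tokens and tracking unique types:
  Token 1: 'inside' -> NEW (unique so far: 1)
  Token 2: 'garden' -> NEW (unique so far: 2)
  Token 3: 'hard' -> NEW (unique so far: 3)
  Token 4: 'happy' -> NEW (unique so far: 4)
  Token 5: 'bird' -> NEW (unique so far: 5)
  Token 6: 'mountain' -> NEW (unique so far: 6)
  Token 7: 'near' -> NEW (unique so far: 7)
  Token 8: 'sold' -> NEW (unique so far: 8)
Unique types: ('bird', 'garden', 'happy', 'hard', 'inside', 'mountain', 'near', 'sold')
Vocabulary size: 8

8


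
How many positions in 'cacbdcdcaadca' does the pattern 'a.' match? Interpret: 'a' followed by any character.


Pattern: a. means 'a' followed by any character.
Scanning 'cacbdcdcaadca' position-by-position:
  Pos 0: window 'ca' -> no
  Pos 1: window 'ac' -> MATCH
  Pos 2: window 'cb' -> no
  Pos 3: window 'bd' -> no
  Pos 4: window 'dc' -> no
  Pos 5: window 'cd' -> no
  Pos 6: window 'dc' -> no
  Pos 7: window 'ca' -> no
  Pos 8: window 'aa' -> MATCH
  Pos 9: window 'ad' -> MATCH
  Pos 10: window 'dc' -> no
  Pos 11: window 'ca' -> no
  Pos 12: window 'a' -> no
Total matches: 3

3


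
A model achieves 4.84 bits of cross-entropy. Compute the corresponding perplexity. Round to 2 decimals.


Perplexity formula: PP = 2^H
H = 4.84
PP = 2^4.84
Decompose: 2^4.84 = 2^4 * 2^0.84
2^4 = 16, 2^0.84 ~ 1.7900501
PP ~ 16 * 1.7900501 = 28.6408016
Rounded to 2 decimals: 28.64

28.64


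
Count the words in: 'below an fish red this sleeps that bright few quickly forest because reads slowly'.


Counting words by splitting on spaces:
  Word 1: 'below'
  Word 2: 'an'
  Word 3: 'fish'
  Word 4: 'red'
  Word 5: 'this'
  Word 6: 'sleeps'
  Word 7: 'that'
  Word 8: 'bright'
  Word 9: 'few'
  Word 10: 'quickly'
  Word 11: 'forest'
  Word 12: 'because'
  Word 13: 'reads'
  Word 14: 'slowly'
Total words: 14

14


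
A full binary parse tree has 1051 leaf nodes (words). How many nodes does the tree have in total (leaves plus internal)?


Leaf nodes (terminals): 1051
Internal nodes = n - 1 = 1051 - 1 = 1050
Total = leaves + internal = 1051 + 1050 = 2101

2101


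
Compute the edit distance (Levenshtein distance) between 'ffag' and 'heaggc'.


Building DP table for s1='ffag' (len 4) and s2='heaggc' (len 6):
       h  e  a  g  g  c
    0  1  2  3  4  5  6
  f 1  1  2  3  4  5  6
  f 2  2  2  3  4  5  6
  a 3  3  3  2  3  4  5
  g 4  4  4  3  2  3  4
Edit distance = dp[4][6] = 4

4


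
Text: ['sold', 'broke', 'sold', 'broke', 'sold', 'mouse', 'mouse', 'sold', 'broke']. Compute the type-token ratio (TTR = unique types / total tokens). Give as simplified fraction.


Tokens: 9
Unique types: ('broke', 'mouse', 'sold') = 3
TTR = 3/9
Simplify: divide both by 3 -> 1/3
TTR = 1/3

1/3


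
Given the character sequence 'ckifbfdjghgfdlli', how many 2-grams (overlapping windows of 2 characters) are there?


String 'ckifbfdjghgfdlli' has length L = 16.
Number of overlapping n-grams = L - n + 1
Substituting: 16 - 2 + 1 = 15

15


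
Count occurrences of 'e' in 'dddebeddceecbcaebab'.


Scanning 'dddebeddceecbcaebab' for 'e':
  Position 3: 'e' -> MATCH (count: 1)
  Position 5: 'e' -> MATCH (count: 2)
  Position 9: 'e' -> MATCH (count: 3)
  Position 10: 'e' -> MATCH (count: 4)
  Position 15: 'e' -> MATCH (count: 5)
Total occurrences of 'e': 5

5


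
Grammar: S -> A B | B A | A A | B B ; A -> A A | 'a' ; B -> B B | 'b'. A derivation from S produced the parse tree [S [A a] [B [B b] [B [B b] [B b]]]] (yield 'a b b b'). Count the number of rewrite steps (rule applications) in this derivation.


Every bracketed nonterminal node [X ...] in the tree is produced by exactly one rule application.
Reading the tree off as a leftmost derivation:
  Step 1: S  =>  A B   (applied S -> A B)
  Step 2: A B  =>  a B   (applied A -> a)
  Step 3: a B  =>  a B B   (applied B -> B B)
  Step 4: a B B  =>  a b B   (applied B -> b)
  Step 5: a b B  =>  a b B B   (applied B -> B B)
  Step 6: a b B B  =>  a b b B   (applied B -> b)
  Step 7: a b b B  =>  a b b b   (applied B -> b)
Final yield: a b b b
Total rewrite steps: 7

7


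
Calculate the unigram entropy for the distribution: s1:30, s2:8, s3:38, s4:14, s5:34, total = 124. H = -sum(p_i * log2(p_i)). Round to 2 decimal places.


Computing entropy H = -sum(p_i * log2(p_i)):
  s1: p = 30/124 = 0.2419, -p*log2(p) = 0.4953
  s2: p = 8/124 = 0.0645, -p*log2(p) = 0.2551
  s3: p = 38/124 = 0.3065, -p*log2(p) = 0.5229
  s4: p = 14/124 = 0.1129, -p*log2(p) = 0.3553
  s5: p = 34/124 = 0.2742, -p*log2(p) = 0.5118
H = sum of terms = 2.1404
Rounded to 2 decimals: 2.14

2.14


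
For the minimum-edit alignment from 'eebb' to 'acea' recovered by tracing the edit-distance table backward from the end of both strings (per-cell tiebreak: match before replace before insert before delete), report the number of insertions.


Edit distance = 4. Backtracking from cell (4, 4) with preference match > replace > insert > delete,
then listing the resulting alignment 'eebb' -> 'acea' left to right:
  Step 1: replace e->a
  Step 2: replace e->c
  Step 3: replace b->e
  Step 4: replace b->a
Total insertions: 0

0


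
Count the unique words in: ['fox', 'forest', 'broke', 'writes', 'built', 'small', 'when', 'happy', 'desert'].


Listing all tokens and tracking unique types:
  Token 1: 'fox' -> NEW (unique so far: 1)
  Token 2: 'forest' -> NEW (unique so far: 2)
  Token 3: 'broke' -> NEW (unique so far: 3)
  Token 4: 'writes' -> NEW (unique so far: 4)
  Token 5: 'built' -> NEW (unique so far: 5)
  Token 6: 'small' -> NEW (unique so far: 6)
  Token 7: 'when' -> NEW (unique so far: 7)
  Token 8: 'happy' -> NEW (unique so far: 8)
  Token 9: 'desert' -> NEW (unique so far: 9)
Unique types: ('broke', 'built', 'desert', 'forest', 'fox', 'happy', 'small', 'when', 'writes')
Vocabulary size: 9

9


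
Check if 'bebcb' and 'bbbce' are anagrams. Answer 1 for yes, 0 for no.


Sort characters of 'bebcb': 'bbbce'
Sort characters of 'bbbce': 'bbbce'
Sorted forms match -> they ARE anagrams
Result: 1

1


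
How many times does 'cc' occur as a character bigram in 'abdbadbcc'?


Scanning 'abdbadbcc' for bigram 'cc':
  Position 0: 'ab' -> no
  Position 1: 'bd' -> no
  Position 2: 'db' -> no
  Position 3: 'ba' -> no
  Position 4: 'ad' -> no
  Position 5: 'db' -> no
  Position 6: 'bc' -> no
  Position 7: 'cc' -> MATCH
Total matches: 1

1


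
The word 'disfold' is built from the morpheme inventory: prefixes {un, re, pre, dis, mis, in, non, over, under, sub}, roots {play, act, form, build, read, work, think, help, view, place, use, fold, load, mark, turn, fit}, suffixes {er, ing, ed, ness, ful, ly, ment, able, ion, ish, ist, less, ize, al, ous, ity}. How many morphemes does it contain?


Segmenting 'disfold' against the inventory:
  'dis' -> prefix (morpheme 1)
  'fold' -> root (morpheme 2)
Total morphemes: 2

2


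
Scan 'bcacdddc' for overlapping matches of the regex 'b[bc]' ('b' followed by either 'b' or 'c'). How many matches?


Pattern: b[bc] means 'b' followed by either 'b' or 'c'.
Scanning 'bcacdddc' position-by-position:
  Pos 0: window 'bc' -> MATCH
  Pos 1: window 'ca' -> no
  Pos 2: window 'ac' -> no
  Pos 3: window 'cd' -> no
  Pos 4: window 'dd' -> no
  Pos 5: window 'dd' -> no
  Pos 6: window 'dc' -> no
  Pos 7: window 'c' -> no
Total matches: 1

1


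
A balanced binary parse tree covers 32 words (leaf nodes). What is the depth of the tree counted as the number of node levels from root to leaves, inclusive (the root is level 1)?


In a balanced binary tree with n leaves the deepest leaf is ceil(log2(n)) edges below the root,
so counting node levels inclusive of root and leaves gives ceil(log2(n)) + 1 levels.
log2(32) = 5.0000
ceil(5.0000) = 5
levels = 5 + 1 = 6

6


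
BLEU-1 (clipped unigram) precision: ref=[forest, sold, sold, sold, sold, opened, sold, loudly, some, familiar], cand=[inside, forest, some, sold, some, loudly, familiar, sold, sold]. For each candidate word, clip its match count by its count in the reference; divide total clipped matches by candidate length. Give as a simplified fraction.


Reference word counts: {'familiar': 1, 'forest': 1, 'loudly': 1, 'opened': 1, 'sold': 5, 'some': 1}
Checking each candidate word (with clipping):
  'inside' -> not in reference -> no match (matches: 0)
  'forest' -> in reference (ref count 1, used 1/1) -> match (matches: 1)
  'some' -> in reference (ref count 1, used 1/1) -> match (matches: 2)
  'sold' -> in reference (ref count 5, used 1/5) -> match (matches: 3)
  'some' -> ref count 1 already used up (1/1) -> clipped, no match (matches: 3)
  'loudly' -> in reference (ref count 1, used 1/1) -> match (matches: 4)
  'familiar' -> in reference (ref count 1, used 1/1) -> match (matches: 5)
  'sold' -> in reference (ref count 5, used 2/5) -> match (matches: 6)
  'sold' -> in reference (ref count 5, used 3/5) -> match (matches: 7)
Clipped matches: 7, Candidate length: 9
Precision = 7/9

7/9
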